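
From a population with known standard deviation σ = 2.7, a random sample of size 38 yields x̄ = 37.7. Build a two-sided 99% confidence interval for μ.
(36.57, 38.83)

z-interval (σ known):
z* = 2.576 for 99% confidence

Margin of error = z* · σ/√n = 2.576 · 2.7/√38 = 1.13

CI: (37.7 - 1.13, 37.7 + 1.13) = (36.57, 38.83)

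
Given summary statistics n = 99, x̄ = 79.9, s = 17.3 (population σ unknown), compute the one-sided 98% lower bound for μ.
μ ≥ 76.28

Lower bound (one-sided):
t* = 2.081 (one-sided for 98%)
Lower bound = x̄ - t* · s/√n = 79.9 - 2.081 · 17.3/√99 = 76.28

We are 98% confident that μ ≥ 76.28.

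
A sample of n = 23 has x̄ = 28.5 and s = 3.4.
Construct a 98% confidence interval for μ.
(26.72, 30.28)

t-interval (σ unknown):
df = n - 1 = 22
t* = 2.508 for 98% confidence

Margin of error = t* · s/√n = 2.508 · 3.4/√23 = 1.78

CI: (26.72, 30.28)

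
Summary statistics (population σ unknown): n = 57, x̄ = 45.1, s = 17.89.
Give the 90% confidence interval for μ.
(41.14, 49.06)

t-interval (σ unknown):
df = n - 1 = 56
t* = 1.673 for 90% confidence

Margin of error = t* · s/√n = 1.673 · 17.89/√57 = 3.96

CI: (41.14, 49.06)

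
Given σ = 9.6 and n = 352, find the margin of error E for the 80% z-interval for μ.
Margin of error = 0.66

Margin of error = z* · σ/√n
= 1.282 · 9.6/√352
= 1.282 · 9.6/18.7617
= 0.66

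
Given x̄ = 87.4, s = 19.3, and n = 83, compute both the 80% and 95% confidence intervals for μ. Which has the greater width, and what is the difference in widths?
95% CI is wider by 2.96

df = 82
80% CI: t* = 1.292, (84.66, 90.14), width = 2 · t* · s/√n = 5.47
95% CI: t* = 1.989, (83.19, 91.61), width = 2 · t* · s/√n = 8.43

The 95% CI is wider by 8.43 - 5.47 = 2.96.
Higher confidence requires a wider interval.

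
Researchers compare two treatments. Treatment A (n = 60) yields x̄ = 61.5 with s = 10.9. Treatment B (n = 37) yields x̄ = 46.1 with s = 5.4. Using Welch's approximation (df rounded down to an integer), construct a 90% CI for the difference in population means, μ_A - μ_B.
(12.63, 18.17)

Difference: x̄₁ - x̄₂ = 15.40
SE = √(s₁²/n₁ + s₂²/n₂) = √(10.9²/60 + 5.4²/37) = 1.6638
df = 91.54 → 91 (Welch–Satterthwaite, rounded down)
t* = 1.662

CI: 15.40 ± 1.662 · 1.6638 = 15.40 ± 2.77 = (12.63, 18.17)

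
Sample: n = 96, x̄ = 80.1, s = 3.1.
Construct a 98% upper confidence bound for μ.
μ ≤ 80.76

Upper bound (one-sided):
t* = 2.082 (one-sided for 98%)
Upper bound = x̄ + t* · s/√n = 80.1 + 2.082 · 3.1/√96 = 80.76

We are 98% confident that μ ≤ 80.76.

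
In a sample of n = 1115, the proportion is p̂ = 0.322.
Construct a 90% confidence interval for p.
(0.299, 0.345)

Proportion CI:
SE = √(p̂(1-p̂)/n) = √(0.322 · 0.678 / 1115) = 0.01399

z* = 1.645
Margin = z* · SE = 1.645 · 0.01399 = 0.0230

CI: 0.322 ± 0.0230 = (0.299, 0.345)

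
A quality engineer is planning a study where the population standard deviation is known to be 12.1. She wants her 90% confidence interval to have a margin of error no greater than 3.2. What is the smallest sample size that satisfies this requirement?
n ≥ 39

For margin E ≤ 3.2:
n ≥ (z* · σ / E)²
n ≥ (1.645 · 12.1 / 3.2)²
n ≥ 38.69

Minimum n = 39 (rounding up)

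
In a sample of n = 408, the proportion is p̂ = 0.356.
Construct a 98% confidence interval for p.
(0.301, 0.411)

Proportion CI:
SE = √(p̂(1-p̂)/n) = √(0.356 · 0.644 / 408) = 0.02370

z* = 2.326
Margin = z* · SE = 2.326 · 0.02370 = 0.0551

CI: 0.356 ± 0.0551 = (0.301, 0.411)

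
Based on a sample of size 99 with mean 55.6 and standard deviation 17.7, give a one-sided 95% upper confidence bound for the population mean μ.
μ ≤ 58.55

Upper bound (one-sided):
t* = 1.661 (one-sided for 95%)
Upper bound = x̄ + t* · s/√n = 55.6 + 1.661 · 17.7/√99 = 58.55

We are 95% confident that μ ≤ 58.55.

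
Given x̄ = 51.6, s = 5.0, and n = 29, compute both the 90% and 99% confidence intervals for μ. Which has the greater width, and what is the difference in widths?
99% CI is wider by 1.97

df = 28
90% CI: t* = 1.701, (50.02, 53.18), width = 2 · t* · s/√n = 3.16
99% CI: t* = 2.763, (49.03, 54.17), width = 2 · t* · s/√n = 5.13

The 99% CI is wider by 5.13 - 3.16 = 1.97.
Higher confidence requires a wider interval.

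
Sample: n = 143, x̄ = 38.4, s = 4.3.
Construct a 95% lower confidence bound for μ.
μ ≥ 37.80

Lower bound (one-sided):
t* = 1.656 (one-sided for 95%)
Lower bound = x̄ - t* · s/√n = 38.4 - 1.656 · 4.3/√143 = 37.80

We are 95% confident that μ ≥ 37.80.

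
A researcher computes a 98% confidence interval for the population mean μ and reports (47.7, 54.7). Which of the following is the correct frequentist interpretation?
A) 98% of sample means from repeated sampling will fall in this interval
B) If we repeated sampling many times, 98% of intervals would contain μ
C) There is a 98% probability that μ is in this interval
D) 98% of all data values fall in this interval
B

A) Wrong — coverage applies to intervals containing μ, not to future x̄ values.
B) Correct — this is the frequentist long-run coverage interpretation.
C) Wrong — μ is fixed; the randomness lives in the interval, not in μ.
D) Wrong — a CI is about the parameter μ, not individual data values.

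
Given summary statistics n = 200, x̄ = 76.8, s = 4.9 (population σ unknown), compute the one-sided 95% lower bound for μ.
μ ≥ 76.23

Lower bound (one-sided):
t* = 1.653 (one-sided for 95%)
Lower bound = x̄ - t* · s/√n = 76.8 - 1.653 · 4.9/√200 = 76.23

We are 95% confident that μ ≥ 76.23.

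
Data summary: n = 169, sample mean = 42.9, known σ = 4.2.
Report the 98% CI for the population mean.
(42.15, 43.65)

z-interval (σ known):
z* = 2.326 for 98% confidence

Margin of error = z* · σ/√n = 2.326 · 4.2/√169 = 0.75

CI: (42.9 - 0.75, 42.9 + 0.75) = (42.15, 43.65)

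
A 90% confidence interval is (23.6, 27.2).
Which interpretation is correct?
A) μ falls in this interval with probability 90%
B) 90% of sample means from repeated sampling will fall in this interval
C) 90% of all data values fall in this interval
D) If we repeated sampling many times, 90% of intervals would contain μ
D

A) Wrong — μ is fixed; the randomness lives in the interval, not in μ.
B) Wrong — coverage applies to intervals containing μ, not to future x̄ values.
C) Wrong — a CI is about the parameter μ, not individual data values.
D) Correct — this is the frequentist long-run coverage interpretation.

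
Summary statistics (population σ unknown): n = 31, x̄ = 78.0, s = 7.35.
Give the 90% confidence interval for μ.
(75.76, 80.24)

t-interval (σ unknown):
df = n - 1 = 30
t* = 1.697 for 90% confidence

Margin of error = t* · s/√n = 1.697 · 7.35/√31 = 2.24

CI: (75.76, 80.24)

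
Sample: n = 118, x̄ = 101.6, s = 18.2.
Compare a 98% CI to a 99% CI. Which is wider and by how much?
99% CI is wider by 0.88

df = 117
98% CI: t* = 2.359, (97.65, 105.55), width = 2 · t* · s/√n = 7.90
99% CI: t* = 2.619, (97.21, 105.99), width = 2 · t* · s/√n = 8.78

The 99% CI is wider by 8.78 - 7.90 = 0.88.
Higher confidence requires a wider interval.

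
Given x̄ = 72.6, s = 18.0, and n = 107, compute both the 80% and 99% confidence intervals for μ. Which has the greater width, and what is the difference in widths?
99% CI is wider by 4.64

df = 106
80% CI: t* = 1.290, (70.36, 74.84), width = 2 · t* · s/√n = 4.49
99% CI: t* = 2.623, (68.04, 77.16), width = 2 · t* · s/√n = 9.13

The 99% CI is wider by 9.13 - 4.49 = 4.64.
Higher confidence requires a wider interval.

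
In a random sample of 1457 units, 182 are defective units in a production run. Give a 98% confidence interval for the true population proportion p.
(0.105, 0.145)

Proportion CI:
p̂ = 182/1457 = 0.12491
SE = √(p̂(1-p̂)/n) = √(0.12491 · 0.87509 / 1457) = 0.00866

z* = 2.326
Margin = z* · SE = 2.326 · 0.00866 = 0.0201

CI: 0.12491 ± 0.0201 = (0.105, 0.145)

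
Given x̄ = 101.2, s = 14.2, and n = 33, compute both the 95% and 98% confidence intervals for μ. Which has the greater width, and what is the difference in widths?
98% CI is wider by 2.04

df = 32
95% CI: t* = 2.037, (96.16, 106.24), width = 2 · t* · s/√n = 10.07
98% CI: t* = 2.449, (95.15, 107.25), width = 2 · t* · s/√n = 12.11

The 98% CI is wider by 12.11 - 10.07 = 2.04.
Higher confidence requires a wider interval.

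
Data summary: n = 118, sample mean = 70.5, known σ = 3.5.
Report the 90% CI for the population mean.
(69.97, 71.03)

z-interval (σ known):
z* = 1.645 for 90% confidence

Margin of error = z* · σ/√n = 1.645 · 3.5/√118 = 0.53

CI: (70.5 - 0.53, 70.5 + 0.53) = (69.97, 71.03)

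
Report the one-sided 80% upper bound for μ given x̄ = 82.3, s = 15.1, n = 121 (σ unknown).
μ ≤ 83.46

Upper bound (one-sided):
t* = 0.845 (one-sided for 80%)
Upper bound = x̄ + t* · s/√n = 82.3 + 0.845 · 15.1/√121 = 83.46

We are 80% confident that μ ≤ 83.46.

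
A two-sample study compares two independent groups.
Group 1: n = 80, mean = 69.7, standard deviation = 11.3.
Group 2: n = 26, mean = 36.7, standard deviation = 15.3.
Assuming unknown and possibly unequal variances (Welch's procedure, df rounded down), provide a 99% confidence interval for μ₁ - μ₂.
(24.12, 41.88)

Difference: x̄₁ - x̄₂ = 33.00
SE = √(s₁²/n₁ + s₂²/n₂) = √(11.3²/80 + 15.3²/26) = 3.2557
df = 34.31 → 34 (Welch–Satterthwaite, rounded down)
t* = 2.728

CI: 33.00 ± 2.728 · 3.2557 = 33.00 ± 8.88 = (24.12, 41.88)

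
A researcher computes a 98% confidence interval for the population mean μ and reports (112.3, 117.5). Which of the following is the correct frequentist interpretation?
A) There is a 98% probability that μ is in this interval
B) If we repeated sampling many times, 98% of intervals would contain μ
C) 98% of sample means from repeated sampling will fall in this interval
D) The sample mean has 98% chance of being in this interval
B

A) Wrong — μ is fixed; the randomness lives in the interval, not in μ.
B) Correct — this is the frequentist long-run coverage interpretation.
C) Wrong — coverage applies to intervals containing μ, not to future x̄ values.
D) Wrong — x̄ is observed and sits in the interval by construction.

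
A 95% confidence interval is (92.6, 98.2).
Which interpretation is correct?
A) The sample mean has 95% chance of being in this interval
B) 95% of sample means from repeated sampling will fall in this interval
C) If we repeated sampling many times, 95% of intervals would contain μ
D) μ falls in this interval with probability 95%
C

A) Wrong — x̄ is observed and sits in the interval by construction.
B) Wrong — coverage applies to intervals containing μ, not to future x̄ values.
C) Correct — this is the frequentist long-run coverage interpretation.
D) Wrong — μ is fixed; the randomness lives in the interval, not in μ.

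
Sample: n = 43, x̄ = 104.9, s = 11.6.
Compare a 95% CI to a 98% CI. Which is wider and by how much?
98% CI is wider by 1.41

df = 42
95% CI: t* = 2.018, (101.33, 108.47), width = 2 · t* · s/√n = 7.14
98% CI: t* = 2.418, (100.62, 109.18), width = 2 · t* · s/√n = 8.55

The 98% CI is wider by 8.55 - 7.14 = 1.41.
Higher confidence requires a wider interval.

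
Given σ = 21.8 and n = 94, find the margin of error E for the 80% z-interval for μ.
Margin of error = 2.88

Margin of error = z* · σ/√n
= 1.282 · 21.8/√94
= 1.282 · 21.8/9.6954
= 2.88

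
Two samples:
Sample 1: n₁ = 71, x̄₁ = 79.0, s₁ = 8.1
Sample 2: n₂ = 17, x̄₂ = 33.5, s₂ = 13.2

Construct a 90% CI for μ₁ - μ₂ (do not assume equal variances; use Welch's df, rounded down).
(39.70, 51.30)

Difference: x̄₁ - x̄₂ = 45.50
SE = √(s₁²/n₁ + s₂²/n₂) = √(8.1²/71 + 13.2²/17) = 3.3427
df = 18.98 → 18 (Welch–Satterthwaite, rounded down)
t* = 1.734

CI: 45.50 ± 1.734 · 3.3427 = 45.50 ± 5.80 = (39.70, 51.30)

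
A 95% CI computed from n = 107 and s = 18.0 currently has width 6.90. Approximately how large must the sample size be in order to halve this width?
n ≈ 428

CI width ∝ 1/√n
To reduce width by factor 2, need √n to grow by 2 → need 2² = 4 times as many samples.

Current: n = 107, width = 6.90
New: n = 428, width ≈ 3.42

Width reduced by factor of 6.90/3.42 = 2.02.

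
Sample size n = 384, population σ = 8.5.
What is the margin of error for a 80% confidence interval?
Margin of error = 0.56

Margin of error = z* · σ/√n
= 1.282 · 8.5/√384
= 1.282 · 8.5/19.5959
= 0.56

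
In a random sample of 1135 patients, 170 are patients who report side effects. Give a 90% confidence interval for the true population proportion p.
(0.132, 0.167)

Proportion CI:
p̂ = 170/1135 = 0.14978
SE = √(p̂(1-p̂)/n) = √(0.14978 · 0.85022 / 1135) = 0.01059

z* = 1.645
Margin = z* · SE = 1.645 · 0.01059 = 0.0174

CI: 0.14978 ± 0.0174 = (0.132, 0.167)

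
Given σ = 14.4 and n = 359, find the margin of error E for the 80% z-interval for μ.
Margin of error = 0.97

Margin of error = z* · σ/√n
= 1.282 · 14.4/√359
= 1.282 · 14.4/18.9473
= 0.97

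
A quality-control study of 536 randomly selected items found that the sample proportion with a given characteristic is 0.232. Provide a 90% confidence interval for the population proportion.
(0.202, 0.262)

Proportion CI:
SE = √(p̂(1-p̂)/n) = √(0.232 · 0.768 / 536) = 0.01823

z* = 1.645
Margin = z* · SE = 1.645 · 0.01823 = 0.0300

CI: 0.232 ± 0.0300 = (0.202, 0.262)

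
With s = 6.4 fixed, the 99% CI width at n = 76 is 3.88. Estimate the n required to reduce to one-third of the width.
n ≈ 684

CI width ∝ 1/√n
To reduce width by factor 3, need √n to grow by 3 → need 3² = 9 times as many samples.

Current: n = 76, width = 3.88
New: n = 684, width ≈ 1.26

Width reduced by factor of 3.88/1.26 = 3.08.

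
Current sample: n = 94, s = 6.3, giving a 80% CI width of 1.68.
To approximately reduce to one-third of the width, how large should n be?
n ≈ 846

CI width ∝ 1/√n
To reduce width by factor 3, need √n to grow by 3 → need 3² = 9 times as many samples.

Current: n = 94, width = 1.68
New: n = 846, width ≈ 0.56

Width reduced by factor of 1.68/0.56 = 3.00.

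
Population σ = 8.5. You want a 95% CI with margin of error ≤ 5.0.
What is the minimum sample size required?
n ≥ 12

For margin E ≤ 5.0:
n ≥ (z* · σ / E)²
n ≥ (1.960 · 8.5 / 5.0)²
n ≥ 11.10

Minimum n = 12 (rounding up)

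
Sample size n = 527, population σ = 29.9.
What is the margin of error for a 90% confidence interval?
Margin of error = 2.14

Margin of error = z* · σ/√n
= 1.645 · 29.9/√527
= 1.645 · 29.9/22.9565
= 2.14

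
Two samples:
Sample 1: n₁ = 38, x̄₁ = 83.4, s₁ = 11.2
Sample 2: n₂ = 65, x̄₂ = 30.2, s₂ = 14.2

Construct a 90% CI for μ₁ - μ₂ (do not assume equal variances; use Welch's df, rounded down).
(48.99, 57.41)

Difference: x̄₁ - x̄₂ = 53.20
SE = √(s₁²/n₁ + s₂²/n₂) = √(11.2²/38 + 14.2²/65) = 2.5305
df = 92.16 → 92 (Welch–Satterthwaite, rounded down)
t* = 1.662

CI: 53.20 ± 1.662 · 2.5305 = 53.20 ± 4.21 = (48.99, 57.41)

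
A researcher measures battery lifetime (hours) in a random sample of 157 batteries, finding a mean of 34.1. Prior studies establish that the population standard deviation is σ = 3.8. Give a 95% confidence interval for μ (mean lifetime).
(33.51, 34.69)

z-interval (σ known):
z* = 1.960 for 95% confidence

Margin of error = z* · σ/√n = 1.960 · 3.8/√157 = 0.59

CI: (34.1 - 0.59, 34.1 + 0.59) = (33.51, 34.69)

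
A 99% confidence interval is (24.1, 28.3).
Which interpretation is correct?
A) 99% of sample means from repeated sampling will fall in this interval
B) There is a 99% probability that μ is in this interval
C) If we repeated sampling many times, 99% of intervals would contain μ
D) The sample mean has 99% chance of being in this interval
C

A) Wrong — coverage applies to intervals containing μ, not to future x̄ values.
B) Wrong — μ is fixed; the randomness lives in the interval, not in μ.
C) Correct — this is the frequentist long-run coverage interpretation.
D) Wrong — x̄ is observed and sits in the interval by construction.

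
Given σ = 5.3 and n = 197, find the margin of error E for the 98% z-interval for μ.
Margin of error = 0.88

Margin of error = z* · σ/√n
= 2.326 · 5.3/√197
= 2.326 · 5.3/14.0357
= 0.88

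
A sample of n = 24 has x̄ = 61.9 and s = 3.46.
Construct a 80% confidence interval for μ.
(60.97, 62.83)

t-interval (σ unknown):
df = n - 1 = 23
t* = 1.319 for 80% confidence

Margin of error = t* · s/√n = 1.319 · 3.46/√24 = 0.93

CI: (60.97, 62.83)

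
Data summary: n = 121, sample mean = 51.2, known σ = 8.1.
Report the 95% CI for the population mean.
(49.76, 52.64)

z-interval (σ known):
z* = 1.960 for 95% confidence

Margin of error = z* · σ/√n = 1.960 · 8.1/√121 = 1.44

CI: (51.2 - 1.44, 51.2 + 1.44) = (49.76, 52.64)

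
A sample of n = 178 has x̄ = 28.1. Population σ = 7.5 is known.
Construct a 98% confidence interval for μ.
(26.79, 29.41)

z-interval (σ known):
z* = 2.326 for 98% confidence

Margin of error = z* · σ/√n = 2.326 · 7.5/√178 = 1.31

CI: (28.1 - 1.31, 28.1 + 1.31) = (26.79, 29.41)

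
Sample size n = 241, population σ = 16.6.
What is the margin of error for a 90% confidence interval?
Margin of error = 1.76

Margin of error = z* · σ/√n
= 1.645 · 16.6/√241
= 1.645 · 16.6/15.5242
= 1.76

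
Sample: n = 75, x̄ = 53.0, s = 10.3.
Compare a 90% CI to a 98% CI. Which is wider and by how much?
98% CI is wider by 1.70

df = 74
90% CI: t* = 1.666, (51.02, 54.98), width = 2 · t* · s/√n = 3.96
98% CI: t* = 2.378, (50.17, 55.83), width = 2 · t* · s/√n = 5.66

The 98% CI is wider by 5.66 - 3.96 = 1.70.
Higher confidence requires a wider interval.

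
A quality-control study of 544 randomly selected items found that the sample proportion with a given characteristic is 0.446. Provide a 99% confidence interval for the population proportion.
(0.391, 0.501)

Proportion CI:
SE = √(p̂(1-p̂)/n) = √(0.446 · 0.554 / 544) = 0.02131

z* = 2.576
Margin = z* · SE = 2.576 · 0.02131 = 0.0549

CI: 0.446 ± 0.0549 = (0.391, 0.501)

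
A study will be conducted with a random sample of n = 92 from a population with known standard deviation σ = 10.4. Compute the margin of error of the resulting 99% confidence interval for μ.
Margin of error = 2.79

Margin of error = z* · σ/√n
= 2.576 · 10.4/√92
= 2.576 · 10.4/9.5917
= 2.79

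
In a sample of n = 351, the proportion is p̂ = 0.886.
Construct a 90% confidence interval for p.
(0.858, 0.914)

Proportion CI:
SE = √(p̂(1-p̂)/n) = √(0.886 · 0.114 / 351) = 0.01696

z* = 1.645
Margin = z* · SE = 1.645 · 0.01696 = 0.0279

CI: 0.886 ± 0.0279 = (0.858, 0.914)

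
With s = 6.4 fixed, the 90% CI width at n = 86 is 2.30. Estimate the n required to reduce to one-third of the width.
n ≈ 774

CI width ∝ 1/√n
To reduce width by factor 3, need √n to grow by 3 → need 3² = 9 times as many samples.

Current: n = 86, width = 2.30
New: n = 774, width ≈ 0.76

Width reduced by factor of 2.30/0.76 = 3.03.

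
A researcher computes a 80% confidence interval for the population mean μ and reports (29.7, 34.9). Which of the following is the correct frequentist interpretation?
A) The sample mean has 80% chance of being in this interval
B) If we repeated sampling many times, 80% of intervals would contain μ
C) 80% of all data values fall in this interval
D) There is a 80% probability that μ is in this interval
B

A) Wrong — x̄ is observed and sits in the interval by construction.
B) Correct — this is the frequentist long-run coverage interpretation.
C) Wrong — a CI is about the parameter μ, not individual data values.
D) Wrong — μ is fixed; the randomness lives in the interval, not in μ.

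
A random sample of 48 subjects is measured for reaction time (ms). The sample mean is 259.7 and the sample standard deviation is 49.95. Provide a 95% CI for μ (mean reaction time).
(245.19, 274.21)

t-interval (σ unknown):
df = n - 1 = 47
t* = 2.012 for 95% confidence

Margin of error = t* · s/√n = 2.012 · 49.95/√48 = 14.51

CI: (245.19, 274.21)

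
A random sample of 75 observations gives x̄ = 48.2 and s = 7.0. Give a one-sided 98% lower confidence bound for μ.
μ ≥ 46.51

Lower bound (one-sided):
t* = 2.091 (one-sided for 98%)
Lower bound = x̄ - t* · s/√n = 48.2 - 2.091 · 7.0/√75 = 46.51

We are 98% confident that μ ≥ 46.51.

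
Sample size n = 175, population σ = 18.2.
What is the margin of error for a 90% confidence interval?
Margin of error = 2.26

Margin of error = z* · σ/√n
= 1.645 · 18.2/√175
= 1.645 · 18.2/13.2288
= 2.26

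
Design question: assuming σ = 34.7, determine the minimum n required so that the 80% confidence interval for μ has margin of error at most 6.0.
n ≥ 55

For margin E ≤ 6.0:
n ≥ (z* · σ / E)²
n ≥ (1.282 · 34.7 / 6.0)²
n ≥ 54.97

Minimum n = 55 (rounding up)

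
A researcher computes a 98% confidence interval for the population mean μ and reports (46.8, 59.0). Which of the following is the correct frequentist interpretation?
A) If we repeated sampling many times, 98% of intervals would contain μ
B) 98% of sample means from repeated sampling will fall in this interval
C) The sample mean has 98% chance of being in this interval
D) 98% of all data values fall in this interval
A

A) Correct — this is the frequentist long-run coverage interpretation.
B) Wrong — coverage applies to intervals containing μ, not to future x̄ values.
C) Wrong — x̄ is observed and sits in the interval by construction.
D) Wrong — a CI is about the parameter μ, not individual data values.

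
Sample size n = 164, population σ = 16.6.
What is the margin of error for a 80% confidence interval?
Margin of error = 1.66

Margin of error = z* · σ/√n
= 1.282 · 16.6/√164
= 1.282 · 16.6/12.8062
= 1.66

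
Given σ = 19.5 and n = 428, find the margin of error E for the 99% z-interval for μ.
Margin of error = 2.43

Margin of error = z* · σ/√n
= 2.576 · 19.5/√428
= 2.576 · 19.5/20.6882
= 2.43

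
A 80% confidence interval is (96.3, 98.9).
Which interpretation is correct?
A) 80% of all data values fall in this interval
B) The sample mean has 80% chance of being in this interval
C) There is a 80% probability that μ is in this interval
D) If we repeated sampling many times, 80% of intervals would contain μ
D

A) Wrong — a CI is about the parameter μ, not individual data values.
B) Wrong — x̄ is observed and sits in the interval by construction.
C) Wrong — μ is fixed; the randomness lives in the interval, not in μ.
D) Correct — this is the frequentist long-run coverage interpretation.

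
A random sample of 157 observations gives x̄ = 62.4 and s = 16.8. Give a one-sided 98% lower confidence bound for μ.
μ ≥ 59.62

Lower bound (one-sided):
t* = 2.071 (one-sided for 98%)
Lower bound = x̄ - t* · s/√n = 62.4 - 2.071 · 16.8/√157 = 59.62

We are 98% confident that μ ≥ 59.62.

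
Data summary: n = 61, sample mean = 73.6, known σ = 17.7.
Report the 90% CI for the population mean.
(69.87, 77.33)

z-interval (σ known):
z* = 1.645 for 90% confidence

Margin of error = z* · σ/√n = 1.645 · 17.7/√61 = 3.73

CI: (73.6 - 3.73, 73.6 + 3.73) = (69.87, 77.33)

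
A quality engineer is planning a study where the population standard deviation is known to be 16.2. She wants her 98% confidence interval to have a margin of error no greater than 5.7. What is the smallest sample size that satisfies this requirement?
n ≥ 44

For margin E ≤ 5.7:
n ≥ (z* · σ / E)²
n ≥ (2.326 · 16.2 / 5.7)²
n ≥ 43.70

Minimum n = 44 (rounding up)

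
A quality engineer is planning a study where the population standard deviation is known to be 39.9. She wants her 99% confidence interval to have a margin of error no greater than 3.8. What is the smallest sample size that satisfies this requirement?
n ≥ 732

For margin E ≤ 3.8:
n ≥ (z* · σ / E)²
n ≥ (2.576 · 39.9 / 3.8)²
n ≥ 731.59

Minimum n = 732 (rounding up)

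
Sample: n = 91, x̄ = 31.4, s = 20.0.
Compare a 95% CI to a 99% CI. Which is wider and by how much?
99% CI is wider by 2.71

df = 90
95% CI: t* = 1.987, (27.23, 35.57), width = 2 · t* · s/√n = 8.33
99% CI: t* = 2.632, (25.88, 36.92), width = 2 · t* · s/√n = 11.04

The 99% CI is wider by 11.04 - 8.33 = 2.71.
Higher confidence requires a wider interval.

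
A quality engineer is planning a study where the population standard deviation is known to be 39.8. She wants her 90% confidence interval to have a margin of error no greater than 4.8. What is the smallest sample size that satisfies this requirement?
n ≥ 187

For margin E ≤ 4.8:
n ≥ (z* · σ / E)²
n ≥ (1.645 · 39.8 / 4.8)²
n ≥ 186.04

Minimum n = 187 (rounding up)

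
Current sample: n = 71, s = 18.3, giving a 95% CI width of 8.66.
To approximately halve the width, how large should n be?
n ≈ 284

CI width ∝ 1/√n
To reduce width by factor 2, need √n to grow by 2 → need 2² = 4 times as many samples.

Current: n = 71, width = 8.66
New: n = 284, width ≈ 4.27

Width reduced by factor of 8.66/4.27 = 2.03.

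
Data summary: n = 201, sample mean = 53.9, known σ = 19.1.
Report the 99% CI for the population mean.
(50.43, 57.37)

z-interval (σ known):
z* = 2.576 for 99% confidence

Margin of error = z* · σ/√n = 2.576 · 19.1/√201 = 3.47

CI: (53.9 - 3.47, 53.9 + 3.47) = (50.43, 57.37)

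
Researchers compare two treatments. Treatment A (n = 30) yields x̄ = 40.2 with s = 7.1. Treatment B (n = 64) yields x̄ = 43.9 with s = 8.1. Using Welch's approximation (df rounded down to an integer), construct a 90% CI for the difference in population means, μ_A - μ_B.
(-6.45, -0.95)

Difference: x̄₁ - x̄₂ = -3.70
SE = √(s₁²/n₁ + s₂²/n₂) = √(7.1²/30 + 8.1²/64) = 1.6448
df = 64.18 → 64 (Welch–Satterthwaite, rounded down)
t* = 1.669

CI: -3.70 ± 1.669 · 1.6448 = -3.70 ± 2.75 = (-6.45, -0.95)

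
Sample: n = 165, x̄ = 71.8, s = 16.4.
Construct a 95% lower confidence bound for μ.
μ ≥ 69.69

Lower bound (one-sided):
t* = 1.654 (one-sided for 95%)
Lower bound = x̄ - t* · s/√n = 71.8 - 1.654 · 16.4/√165 = 69.69

We are 95% confident that μ ≥ 69.69.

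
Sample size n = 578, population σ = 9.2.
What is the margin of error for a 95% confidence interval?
Margin of error = 0.75

Margin of error = z* · σ/√n
= 1.960 · 9.2/√578
= 1.960 · 9.2/24.0416
= 0.75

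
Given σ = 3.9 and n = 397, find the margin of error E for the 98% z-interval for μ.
Margin of error = 0.46

Margin of error = z* · σ/√n
= 2.326 · 3.9/√397
= 2.326 · 3.9/19.9249
= 0.46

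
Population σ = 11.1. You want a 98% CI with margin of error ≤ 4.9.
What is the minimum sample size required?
n ≥ 28

For margin E ≤ 4.9:
n ≥ (z* · σ / E)²
n ≥ (2.326 · 11.1 / 4.9)²
n ≥ 27.76

Minimum n = 28 (rounding up)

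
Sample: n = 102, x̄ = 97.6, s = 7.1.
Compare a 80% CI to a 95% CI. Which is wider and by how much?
95% CI is wider by 0.98

df = 101
80% CI: t* = 1.290, (96.69, 98.51), width = 2 · t* · s/√n = 1.81
95% CI: t* = 1.984, (96.21, 98.99), width = 2 · t* · s/√n = 2.79

The 95% CI is wider by 2.79 - 1.81 = 0.98.
Higher confidence requires a wider interval.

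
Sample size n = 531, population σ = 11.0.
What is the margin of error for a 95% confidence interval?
Margin of error = 0.94

Margin of error = z* · σ/√n
= 1.960 · 11.0/√531
= 1.960 · 11.0/23.0434
= 0.94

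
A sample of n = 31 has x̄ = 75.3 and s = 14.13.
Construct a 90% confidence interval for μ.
(70.99, 79.61)

t-interval (σ unknown):
df = n - 1 = 30
t* = 1.697 for 90% confidence

Margin of error = t* · s/√n = 1.697 · 14.13/√31 = 4.31

CI: (70.99, 79.61)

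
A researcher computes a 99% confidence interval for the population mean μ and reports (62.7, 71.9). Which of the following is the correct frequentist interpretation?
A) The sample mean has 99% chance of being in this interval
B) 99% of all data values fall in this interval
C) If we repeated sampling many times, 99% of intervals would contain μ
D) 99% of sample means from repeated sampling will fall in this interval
C

A) Wrong — x̄ is observed and sits in the interval by construction.
B) Wrong — a CI is about the parameter μ, not individual data values.
C) Correct — this is the frequentist long-run coverage interpretation.
D) Wrong — coverage applies to intervals containing μ, not to future x̄ values.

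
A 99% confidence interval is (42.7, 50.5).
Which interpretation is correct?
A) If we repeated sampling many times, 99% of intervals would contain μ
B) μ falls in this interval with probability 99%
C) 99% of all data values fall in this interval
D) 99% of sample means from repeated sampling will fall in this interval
A

A) Correct — this is the frequentist long-run coverage interpretation.
B) Wrong — μ is fixed; the randomness lives in the interval, not in μ.
C) Wrong — a CI is about the parameter μ, not individual data values.
D) Wrong — coverage applies to intervals containing μ, not to future x̄ values.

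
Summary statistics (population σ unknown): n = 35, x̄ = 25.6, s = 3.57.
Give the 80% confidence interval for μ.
(24.81, 26.39)

t-interval (σ unknown):
df = n - 1 = 34
t* = 1.307 for 80% confidence

Margin of error = t* · s/√n = 1.307 · 3.57/√35 = 0.79

CI: (24.81, 26.39)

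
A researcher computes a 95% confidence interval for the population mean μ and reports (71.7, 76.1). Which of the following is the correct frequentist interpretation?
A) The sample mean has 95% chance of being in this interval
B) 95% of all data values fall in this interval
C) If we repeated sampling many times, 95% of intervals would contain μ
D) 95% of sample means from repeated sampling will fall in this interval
C

A) Wrong — x̄ is observed and sits in the interval by construction.
B) Wrong — a CI is about the parameter μ, not individual data values.
C) Correct — this is the frequentist long-run coverage interpretation.
D) Wrong — coverage applies to intervals containing μ, not to future x̄ values.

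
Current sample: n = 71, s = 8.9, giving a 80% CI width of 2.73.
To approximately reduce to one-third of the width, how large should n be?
n ≈ 639

CI width ∝ 1/√n
To reduce width by factor 3, need √n to grow by 3 → need 3² = 9 times as many samples.

Current: n = 71, width = 2.73
New: n = 639, width ≈ 0.90

Width reduced by factor of 2.73/0.90 = 3.03.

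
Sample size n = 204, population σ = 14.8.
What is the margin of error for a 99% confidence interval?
Margin of error = 2.67

Margin of error = z* · σ/√n
= 2.576 · 14.8/√204
= 2.576 · 14.8/14.2829
= 2.67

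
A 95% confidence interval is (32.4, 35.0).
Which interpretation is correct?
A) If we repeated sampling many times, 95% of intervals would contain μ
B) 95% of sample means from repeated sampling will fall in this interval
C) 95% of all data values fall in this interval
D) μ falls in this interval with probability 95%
A

A) Correct — this is the frequentist long-run coverage interpretation.
B) Wrong — coverage applies to intervals containing μ, not to future x̄ values.
C) Wrong — a CI is about the parameter μ, not individual data values.
D) Wrong — μ is fixed; the randomness lives in the interval, not in μ.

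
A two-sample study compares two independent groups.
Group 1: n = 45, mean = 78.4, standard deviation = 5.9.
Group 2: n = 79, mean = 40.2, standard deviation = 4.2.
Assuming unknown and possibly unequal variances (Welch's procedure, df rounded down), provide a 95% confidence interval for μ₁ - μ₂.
(36.21, 40.19)

Difference: x̄₁ - x̄₂ = 38.20
SE = √(s₁²/n₁ + s₂²/n₂) = √(5.9²/45 + 4.2²/79) = 0.9984
df = 69.79 → 69 (Welch–Satterthwaite, rounded down)
t* = 1.995

CI: 38.20 ± 1.995 · 0.9984 = 38.20 ± 1.99 = (36.21, 40.19)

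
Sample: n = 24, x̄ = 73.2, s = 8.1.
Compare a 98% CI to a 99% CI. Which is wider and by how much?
99% CI is wider by 1.01

df = 23
98% CI: t* = 2.500, (69.07, 77.33), width = 2 · t* · s/√n = 8.27
99% CI: t* = 2.807, (68.56, 77.84), width = 2 · t* · s/√n = 9.28

The 99% CI is wider by 9.28 - 8.27 = 1.01.
Higher confidence requires a wider interval.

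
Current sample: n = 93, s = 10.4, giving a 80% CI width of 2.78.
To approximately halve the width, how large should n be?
n ≈ 372

CI width ∝ 1/√n
To reduce width by factor 2, need √n to grow by 2 → need 2² = 4 times as many samples.

Current: n = 93, width = 2.78
New: n = 372, width ≈ 1.38

Width reduced by factor of 2.78/1.38 = 2.01.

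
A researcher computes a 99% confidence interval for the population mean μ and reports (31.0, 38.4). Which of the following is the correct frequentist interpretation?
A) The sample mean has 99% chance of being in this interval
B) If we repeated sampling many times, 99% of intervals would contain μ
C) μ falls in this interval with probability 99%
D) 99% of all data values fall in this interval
B

A) Wrong — x̄ is observed and sits in the interval by construction.
B) Correct — this is the frequentist long-run coverage interpretation.
C) Wrong — μ is fixed; the randomness lives in the interval, not in μ.
D) Wrong — a CI is about the parameter μ, not individual data values.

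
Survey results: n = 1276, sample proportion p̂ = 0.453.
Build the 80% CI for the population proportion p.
(0.435, 0.471)

Proportion CI:
SE = √(p̂(1-p̂)/n) = √(0.453 · 0.547 / 1276) = 0.01394

z* = 1.282
Margin = z* · SE = 1.282 · 0.01394 = 0.0179

CI: 0.453 ± 0.0179 = (0.435, 0.471)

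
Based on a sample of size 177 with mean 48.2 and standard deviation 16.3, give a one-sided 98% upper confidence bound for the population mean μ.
μ ≤ 50.73

Upper bound (one-sided):
t* = 2.069 (one-sided for 98%)
Upper bound = x̄ + t* · s/√n = 48.2 + 2.069 · 16.3/√177 = 50.73

We are 98% confident that μ ≤ 50.73.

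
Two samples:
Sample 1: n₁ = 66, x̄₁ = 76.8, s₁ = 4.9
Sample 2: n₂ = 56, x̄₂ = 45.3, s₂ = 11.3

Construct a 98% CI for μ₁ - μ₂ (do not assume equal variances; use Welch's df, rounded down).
(27.63, 35.37)

Difference: x̄₁ - x̄₂ = 31.50
SE = √(s₁²/n₁ + s₂²/n₂) = √(4.9²/66 + 11.3²/56) = 1.6260
df = 72.39 → 72 (Welch–Satterthwaite, rounded down)
t* = 2.379

CI: 31.50 ± 2.379 · 1.6260 = 31.50 ± 3.87 = (27.63, 35.37)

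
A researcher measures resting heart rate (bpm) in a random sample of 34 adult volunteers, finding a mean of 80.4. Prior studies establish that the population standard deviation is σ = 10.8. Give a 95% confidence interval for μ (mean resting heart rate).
(76.77, 84.03)

z-interval (σ known):
z* = 1.960 for 95% confidence

Margin of error = z* · σ/√n = 1.960 · 10.8/√34 = 3.63

CI: (80.4 - 3.63, 80.4 + 3.63) = (76.77, 84.03)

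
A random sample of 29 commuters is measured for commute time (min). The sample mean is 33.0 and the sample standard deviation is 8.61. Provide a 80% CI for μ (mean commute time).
(30.90, 35.10)

t-interval (σ unknown):
df = n - 1 = 28
t* = 1.313 for 80% confidence

Margin of error = t* · s/√n = 1.313 · 8.61/√29 = 2.10

CI: (30.90, 35.10)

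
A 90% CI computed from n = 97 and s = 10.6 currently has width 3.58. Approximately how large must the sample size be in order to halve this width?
n ≈ 388

CI width ∝ 1/√n
To reduce width by factor 2, need √n to grow by 2 → need 2² = 4 times as many samples.

Current: n = 97, width = 3.58
New: n = 388, width ≈ 1.77

Width reduced by factor of 3.58/1.77 = 2.02.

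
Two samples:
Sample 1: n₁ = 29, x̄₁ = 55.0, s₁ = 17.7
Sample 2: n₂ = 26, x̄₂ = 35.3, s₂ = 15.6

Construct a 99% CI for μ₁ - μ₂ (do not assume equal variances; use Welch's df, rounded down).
(7.69, 31.71)

Difference: x̄₁ - x̄₂ = 19.70
SE = √(s₁²/n₁ + s₂²/n₂) = √(17.7²/29 + 15.6²/26) = 4.4903
df = 52.99 → 52 (Welch–Satterthwaite, rounded down)
t* = 2.674

CI: 19.70 ± 2.674 · 4.4903 = 19.70 ± 12.01 = (7.69, 31.71)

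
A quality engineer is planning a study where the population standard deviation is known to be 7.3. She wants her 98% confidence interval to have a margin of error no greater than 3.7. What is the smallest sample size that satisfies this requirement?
n ≥ 22

For margin E ≤ 3.7:
n ≥ (z* · σ / E)²
n ≥ (2.326 · 7.3 / 3.7)²
n ≥ 21.06

Minimum n = 22 (rounding up)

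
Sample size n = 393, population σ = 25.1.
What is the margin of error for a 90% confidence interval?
Margin of error = 2.08

Margin of error = z* · σ/√n
= 1.645 · 25.1/√393
= 1.645 · 25.1/19.8242
= 2.08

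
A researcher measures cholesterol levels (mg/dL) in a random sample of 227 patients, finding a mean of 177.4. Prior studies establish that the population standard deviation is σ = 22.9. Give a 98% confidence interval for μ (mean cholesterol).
(173.86, 180.94)

z-interval (σ known):
z* = 2.326 for 98% confidence

Margin of error = z* · σ/√n = 2.326 · 22.9/√227 = 3.54

CI: (177.4 - 3.54, 177.4 + 3.54) = (173.86, 180.94)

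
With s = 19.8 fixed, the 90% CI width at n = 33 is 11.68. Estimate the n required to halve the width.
n ≈ 132

CI width ∝ 1/√n
To reduce width by factor 2, need √n to grow by 2 → need 2² = 4 times as many samples.

Current: n = 33, width = 11.68
New: n = 132, width ≈ 5.71

Width reduced by factor of 11.68/5.71 = 2.05.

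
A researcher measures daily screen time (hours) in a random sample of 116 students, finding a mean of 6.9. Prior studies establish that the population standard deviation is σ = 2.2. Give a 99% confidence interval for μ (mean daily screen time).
(6.37, 7.43)

z-interval (σ known):
z* = 2.576 for 99% confidence

Margin of error = z* · σ/√n = 2.576 · 2.2/√116 = 0.53

CI: (6.9 - 0.53, 6.9 + 0.53) = (6.37, 7.43)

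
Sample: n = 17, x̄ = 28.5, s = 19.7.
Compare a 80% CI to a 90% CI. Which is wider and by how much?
90% CI is wider by 3.90

df = 16
80% CI: t* = 1.337, (22.11, 34.89), width = 2 · t* · s/√n = 12.78
90% CI: t* = 1.746, (20.16, 36.84), width = 2 · t* · s/√n = 16.68

The 90% CI is wider by 16.68 - 12.78 = 3.90.
Higher confidence requires a wider interval.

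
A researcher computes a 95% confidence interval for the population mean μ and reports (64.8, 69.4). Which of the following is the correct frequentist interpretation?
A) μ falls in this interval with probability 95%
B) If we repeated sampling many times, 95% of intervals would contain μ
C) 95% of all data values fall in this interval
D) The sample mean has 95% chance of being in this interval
B

A) Wrong — μ is fixed; the randomness lives in the interval, not in μ.
B) Correct — this is the frequentist long-run coverage interpretation.
C) Wrong — a CI is about the parameter μ, not individual data values.
D) Wrong — x̄ is observed and sits in the interval by construction.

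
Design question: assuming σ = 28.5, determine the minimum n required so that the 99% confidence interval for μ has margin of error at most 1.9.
n ≥ 1494

For margin E ≤ 1.9:
n ≥ (z* · σ / E)²
n ≥ (2.576 · 28.5 / 1.9)²
n ≥ 1493.05

Minimum n = 1494 (rounding up)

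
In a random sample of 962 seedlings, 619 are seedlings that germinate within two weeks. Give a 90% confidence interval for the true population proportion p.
(0.618, 0.669)

Proportion CI:
p̂ = 619/962 = 0.64345
SE = √(p̂(1-p̂)/n) = √(0.64345 · 0.35655 / 962) = 0.01544

z* = 1.645
Margin = z* · SE = 1.645 · 0.01544 = 0.0254

CI: 0.64345 ± 0.0254 = (0.618, 0.669)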